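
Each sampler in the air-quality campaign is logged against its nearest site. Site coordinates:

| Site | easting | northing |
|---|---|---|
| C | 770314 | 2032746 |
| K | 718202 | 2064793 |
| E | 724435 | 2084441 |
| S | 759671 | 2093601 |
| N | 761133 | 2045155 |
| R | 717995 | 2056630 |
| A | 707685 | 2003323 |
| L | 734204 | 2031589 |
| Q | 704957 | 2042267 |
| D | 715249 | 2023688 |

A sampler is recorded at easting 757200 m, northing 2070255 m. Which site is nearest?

Squared distances to each site:
C: 1578902077.000; K: 1550677448.000; E: 1274787821.000; S: 551141557.000; N: 645478489.000; R: 1722672650.000; A: 6931627849.000; L: 2023875572.000; Q: 3512659193.000; D: 3928371890.000.
Minimum at S.

S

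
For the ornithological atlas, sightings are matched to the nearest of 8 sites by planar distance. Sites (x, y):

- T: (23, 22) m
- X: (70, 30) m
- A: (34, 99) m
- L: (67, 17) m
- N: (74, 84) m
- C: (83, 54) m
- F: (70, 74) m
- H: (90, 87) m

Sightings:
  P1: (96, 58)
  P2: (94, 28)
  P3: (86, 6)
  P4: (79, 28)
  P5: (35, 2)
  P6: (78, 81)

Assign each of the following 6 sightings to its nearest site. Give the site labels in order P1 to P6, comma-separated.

C, X, L, X, T, N

P1 → C (d²=185.00)
P2 → X (d²=580.00)
P3 → L (d²=482.00)
P4 → X (d²=85.00)
P5 → T (d²=544.00)
P6 → N (d²=25.00)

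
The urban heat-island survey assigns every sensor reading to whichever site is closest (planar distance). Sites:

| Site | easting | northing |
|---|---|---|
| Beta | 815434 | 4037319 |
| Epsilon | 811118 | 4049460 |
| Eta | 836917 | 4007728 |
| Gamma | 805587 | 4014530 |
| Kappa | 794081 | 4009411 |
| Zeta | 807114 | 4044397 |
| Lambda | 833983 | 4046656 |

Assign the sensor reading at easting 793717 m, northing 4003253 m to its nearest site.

Kappa

Squared distances to each site:
Beta: 1632120445.000; Epsilon: 2437881650.000; Eta: 1886265625.000; Gamma: 268067629.000; Kappa: 38053460.000; Zeta: 1872308345.000; Lambda: 3505171165.000.
Minimum at Kappa.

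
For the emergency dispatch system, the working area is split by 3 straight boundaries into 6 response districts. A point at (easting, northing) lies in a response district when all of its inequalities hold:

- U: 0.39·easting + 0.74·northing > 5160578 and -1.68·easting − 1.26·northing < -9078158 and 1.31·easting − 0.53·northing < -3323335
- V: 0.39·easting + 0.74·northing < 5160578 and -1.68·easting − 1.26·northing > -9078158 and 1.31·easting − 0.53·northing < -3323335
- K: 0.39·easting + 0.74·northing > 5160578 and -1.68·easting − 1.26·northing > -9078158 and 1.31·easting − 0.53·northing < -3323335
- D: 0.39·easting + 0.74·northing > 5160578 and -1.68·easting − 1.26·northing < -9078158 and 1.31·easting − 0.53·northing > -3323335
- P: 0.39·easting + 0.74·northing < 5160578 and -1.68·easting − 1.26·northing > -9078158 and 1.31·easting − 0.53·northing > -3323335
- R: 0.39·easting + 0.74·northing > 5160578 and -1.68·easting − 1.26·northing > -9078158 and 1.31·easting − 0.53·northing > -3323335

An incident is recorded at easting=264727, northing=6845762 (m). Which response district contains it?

0.39·264727 + 0.74·6845762 = 5169107.410, which is > 5160578
-1.68·264727 − 1.26·6845762 = -9070401.480, which is > -9078158
1.31·264727 − 0.53·6845762 = -3281461.490, which is > -3323335
This sign pattern matches R.

R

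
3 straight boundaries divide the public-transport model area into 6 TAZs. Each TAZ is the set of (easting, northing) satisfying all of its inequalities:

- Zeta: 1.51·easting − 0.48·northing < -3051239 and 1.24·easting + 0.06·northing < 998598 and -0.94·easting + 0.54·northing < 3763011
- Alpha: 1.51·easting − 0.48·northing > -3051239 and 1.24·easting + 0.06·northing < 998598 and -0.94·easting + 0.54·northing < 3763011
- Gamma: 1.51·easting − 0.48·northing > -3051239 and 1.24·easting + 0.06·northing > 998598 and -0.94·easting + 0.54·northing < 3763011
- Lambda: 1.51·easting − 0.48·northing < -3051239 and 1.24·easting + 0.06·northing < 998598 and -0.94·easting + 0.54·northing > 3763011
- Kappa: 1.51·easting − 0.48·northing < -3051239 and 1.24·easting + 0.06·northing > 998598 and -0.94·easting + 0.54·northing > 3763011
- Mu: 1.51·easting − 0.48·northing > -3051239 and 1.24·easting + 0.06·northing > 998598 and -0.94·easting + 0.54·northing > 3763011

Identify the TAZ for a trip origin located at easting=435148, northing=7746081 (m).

Kappa

1.51·435148 − 0.48·7746081 = -3061045.400, which is < -3051239
1.24·435148 + 0.06·7746081 = 1004348.380, which is > 998598
-0.94·435148 + 0.54·7746081 = 3773844.620, which is > 3763011
This sign pattern matches Kappa.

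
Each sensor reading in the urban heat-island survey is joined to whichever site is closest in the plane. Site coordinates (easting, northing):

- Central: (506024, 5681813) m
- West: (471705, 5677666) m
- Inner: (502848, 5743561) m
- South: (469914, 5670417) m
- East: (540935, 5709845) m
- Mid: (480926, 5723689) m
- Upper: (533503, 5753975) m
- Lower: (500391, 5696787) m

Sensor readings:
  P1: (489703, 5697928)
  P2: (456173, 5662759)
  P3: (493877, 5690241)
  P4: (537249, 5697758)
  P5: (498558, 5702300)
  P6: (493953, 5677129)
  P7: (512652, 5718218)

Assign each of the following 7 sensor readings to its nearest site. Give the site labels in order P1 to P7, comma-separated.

Lower, South, Lower, East, Lower, Central, Lower

P1 → Lower (d²=115535225.00)
P2 → South (d²=247460045.00)
P3 → Lower (d²=85282312.00)
P4 → East (d²=159682165.00)
P5 → Lower (d²=33753058.00)
P6 → Central (d²=167648897.00)
P7 → Lower (d²=609619882.00)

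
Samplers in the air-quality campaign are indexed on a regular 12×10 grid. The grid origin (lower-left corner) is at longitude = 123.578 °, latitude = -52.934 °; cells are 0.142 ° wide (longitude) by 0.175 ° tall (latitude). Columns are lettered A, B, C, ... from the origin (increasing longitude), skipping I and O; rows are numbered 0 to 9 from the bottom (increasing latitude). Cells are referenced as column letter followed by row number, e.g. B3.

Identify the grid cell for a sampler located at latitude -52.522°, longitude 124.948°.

K2

Column index: ⌊(124.948 − 123.578) / 0.142⌋ = ⌊9.648⌋ = 9 → column K
Row offset from origin: ⌊(-52.522 − -52.934) / 0.175⌋ = ⌊2.354⌋ = 2 → row 2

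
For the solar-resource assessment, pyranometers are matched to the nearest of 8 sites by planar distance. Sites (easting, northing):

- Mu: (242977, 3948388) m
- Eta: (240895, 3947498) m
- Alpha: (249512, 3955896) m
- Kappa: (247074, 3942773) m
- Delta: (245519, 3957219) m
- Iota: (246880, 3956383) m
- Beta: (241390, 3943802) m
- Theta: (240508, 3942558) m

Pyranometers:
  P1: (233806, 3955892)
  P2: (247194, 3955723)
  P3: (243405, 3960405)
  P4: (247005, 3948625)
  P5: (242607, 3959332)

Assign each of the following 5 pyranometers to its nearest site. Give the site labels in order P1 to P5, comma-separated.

Eta, Iota, Delta, Mu, Delta

P1 → Eta (d²=120713157.00)
P2 → Iota (d²=534196.00)
P3 → Delta (d²=14619592.00)
P4 → Mu (d²=16280953.00)
P5 → Delta (d²=12944513.00)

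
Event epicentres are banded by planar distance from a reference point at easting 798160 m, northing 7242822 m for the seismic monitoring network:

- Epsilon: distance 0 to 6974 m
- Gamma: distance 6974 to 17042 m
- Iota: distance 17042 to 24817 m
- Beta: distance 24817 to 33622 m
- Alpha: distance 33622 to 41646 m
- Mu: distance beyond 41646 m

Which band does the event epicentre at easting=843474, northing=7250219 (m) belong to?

Distance = √((843474−798160)² + (7250219−7242822)²) = √(2053358596.000 + 54715609.000) = 45913.769 m.
41646 ≤ 45913.769 < ∞ → Mu.

Mu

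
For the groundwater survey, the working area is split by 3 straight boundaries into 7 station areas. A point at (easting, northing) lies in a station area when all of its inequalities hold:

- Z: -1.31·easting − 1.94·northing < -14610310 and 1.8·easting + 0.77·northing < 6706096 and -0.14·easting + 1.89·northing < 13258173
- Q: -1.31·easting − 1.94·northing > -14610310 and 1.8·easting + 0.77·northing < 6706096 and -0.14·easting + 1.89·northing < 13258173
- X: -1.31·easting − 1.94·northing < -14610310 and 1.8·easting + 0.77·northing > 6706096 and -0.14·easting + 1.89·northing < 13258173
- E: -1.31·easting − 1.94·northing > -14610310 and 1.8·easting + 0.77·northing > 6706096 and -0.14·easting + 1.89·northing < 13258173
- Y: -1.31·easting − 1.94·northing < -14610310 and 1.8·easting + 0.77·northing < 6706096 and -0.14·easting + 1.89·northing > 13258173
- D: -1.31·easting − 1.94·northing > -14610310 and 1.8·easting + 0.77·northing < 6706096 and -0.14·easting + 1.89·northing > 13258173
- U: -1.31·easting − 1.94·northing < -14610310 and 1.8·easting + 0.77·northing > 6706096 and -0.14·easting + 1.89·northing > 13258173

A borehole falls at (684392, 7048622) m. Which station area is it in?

Q

-1.31·684392 − 1.94·7048622 = -14570880.200, which is > -14610310
1.8·684392 + 0.77·7048622 = 6659344.540, which is < 6706096
-0.14·684392 + 1.89·7048622 = 13226080.700, which is < 13258173
This sign pattern matches Q.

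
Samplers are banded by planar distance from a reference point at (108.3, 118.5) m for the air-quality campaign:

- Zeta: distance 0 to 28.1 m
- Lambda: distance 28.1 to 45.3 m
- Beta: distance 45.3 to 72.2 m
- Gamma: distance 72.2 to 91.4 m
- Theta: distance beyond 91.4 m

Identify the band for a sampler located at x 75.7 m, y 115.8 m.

Distance = √((75.7−108.3)² + (115.8−118.5)²) = √(1062.760 + 7.290) = 32.712 m.
28.1 ≤ 32.712 < 45.3 → Lambda.

Lambda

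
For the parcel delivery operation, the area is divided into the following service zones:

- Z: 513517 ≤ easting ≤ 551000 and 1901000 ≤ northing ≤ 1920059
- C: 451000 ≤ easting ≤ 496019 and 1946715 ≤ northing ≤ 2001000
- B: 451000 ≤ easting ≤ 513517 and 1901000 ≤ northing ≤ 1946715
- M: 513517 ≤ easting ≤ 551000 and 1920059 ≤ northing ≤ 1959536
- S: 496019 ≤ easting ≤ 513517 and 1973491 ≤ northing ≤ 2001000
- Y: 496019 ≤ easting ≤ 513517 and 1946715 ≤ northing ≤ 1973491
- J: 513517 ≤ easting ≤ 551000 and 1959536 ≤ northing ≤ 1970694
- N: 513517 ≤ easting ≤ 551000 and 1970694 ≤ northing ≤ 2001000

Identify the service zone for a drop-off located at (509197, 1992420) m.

The point has easting = 509197 and northing = 1992420.
Only S satisfies 496019 ≤ easting ≤ 513517 and 1973491 ≤ northing ≤ 2001000.

S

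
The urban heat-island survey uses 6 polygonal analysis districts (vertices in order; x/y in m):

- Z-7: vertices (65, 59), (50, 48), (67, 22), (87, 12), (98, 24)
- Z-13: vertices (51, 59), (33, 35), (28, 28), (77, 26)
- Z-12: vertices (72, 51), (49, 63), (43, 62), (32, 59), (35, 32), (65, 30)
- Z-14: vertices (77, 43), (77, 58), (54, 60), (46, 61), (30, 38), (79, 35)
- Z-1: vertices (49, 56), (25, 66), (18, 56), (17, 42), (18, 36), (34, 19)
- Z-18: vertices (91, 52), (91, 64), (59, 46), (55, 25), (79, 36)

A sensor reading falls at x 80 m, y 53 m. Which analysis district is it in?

Z-18

Cast a ray rightward from (80, 53). For each polygon, the edges (by vertex number in listed order) whose endpoints lie on opposite sides of y = 53, where each meets that height, and whether that is right or left of the point:
Z-7: 1–2 at x≈56.8 (left), 5–1 at x≈70.7 (left) → 0 crossings.
Z-13: 1–2 at x≈46.5 (left), 4–1 at x≈55.7 (left) → 0 crossings.
Z-12: 1–2 at x≈68.2 (left), 4–5 at x≈32.7 (left) → 0 crossings.
Z-14: 1–2 at x≈77.0 (left), 4–5 at x≈40.4 (left) → 0 crossings.
Z-1: 3–4 at x≈17.8 (left), 6–1 at x≈47.8 (left) → 0 crossings.
Z-18: 1–2 at x≈91.0 (right), 2–3 at x≈71.4 (left) → 1 crossing.
Only Z-18 has an odd count, so the point is inside Z-18.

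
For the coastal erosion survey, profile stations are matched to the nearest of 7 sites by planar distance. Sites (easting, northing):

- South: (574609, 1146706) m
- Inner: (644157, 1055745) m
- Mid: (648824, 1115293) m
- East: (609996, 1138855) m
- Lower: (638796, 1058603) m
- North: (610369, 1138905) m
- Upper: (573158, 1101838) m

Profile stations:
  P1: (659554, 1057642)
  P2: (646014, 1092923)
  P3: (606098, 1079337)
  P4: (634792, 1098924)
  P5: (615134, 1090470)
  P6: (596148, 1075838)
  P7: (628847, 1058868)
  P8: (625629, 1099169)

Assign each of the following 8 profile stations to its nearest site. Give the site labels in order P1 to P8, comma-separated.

Inner, Mid, Lower, Mid, Lower, Upper, Lower, Mid

P1 → Inner (d²=240666218.00)
P2 → Mid (d²=508313000.00)
P3 → Lower (d²=1499057960.00)
P4 → Mid (d²=464841185.00)
P5 → Lower (d²=1575395933.00)
P6 → Upper (d²=1204540100.00)
P7 → Lower (d²=99052826.00)
P8 → Mid (d²=797991401.00)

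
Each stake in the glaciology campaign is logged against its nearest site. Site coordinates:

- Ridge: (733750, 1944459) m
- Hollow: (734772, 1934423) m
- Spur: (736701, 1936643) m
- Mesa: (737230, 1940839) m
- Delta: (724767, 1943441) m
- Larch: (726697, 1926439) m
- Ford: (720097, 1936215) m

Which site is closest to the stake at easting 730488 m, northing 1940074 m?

Ridge

Squared distances to each site:
Ridge: 29868869.000; Hollow: 50286457.000; Spur: 50373130.000; Mesa: 46039789.000; Delta: 44066530.000; Larch: 200284906.000; Ford: 122864762.000.
Minimum at Ridge.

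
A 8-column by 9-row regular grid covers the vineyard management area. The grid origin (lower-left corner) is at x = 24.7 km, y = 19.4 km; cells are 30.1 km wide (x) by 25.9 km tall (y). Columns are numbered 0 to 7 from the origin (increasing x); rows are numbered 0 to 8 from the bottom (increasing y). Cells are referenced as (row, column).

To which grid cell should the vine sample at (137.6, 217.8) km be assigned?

Column index: ⌊(137.6 − 24.7) / 30.1⌋ = ⌊3.751⌋ = 3
Row offset from origin: ⌊(217.8 − 19.4) / 25.9⌋ = ⌊7.660⌋ = 7 → row 7

(7, 3)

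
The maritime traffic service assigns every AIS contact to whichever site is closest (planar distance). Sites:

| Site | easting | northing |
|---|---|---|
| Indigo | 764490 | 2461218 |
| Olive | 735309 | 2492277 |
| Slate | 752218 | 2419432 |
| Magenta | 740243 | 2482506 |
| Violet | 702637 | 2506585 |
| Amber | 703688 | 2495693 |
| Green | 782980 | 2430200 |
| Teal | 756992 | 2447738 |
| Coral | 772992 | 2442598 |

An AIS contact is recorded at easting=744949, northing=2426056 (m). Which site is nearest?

Slate

Squared distances to each site:
Indigo: 1618216925.000; Olive: 4478150441.000; Slate: 96715737.000; Magenta: 3208748936.000; Violet: 8275225185.000; Amber: 6551781890.000; Green: 1463529697.000; Teal: 615142973.000; Coral: 1060047613.000.
Minimum at Slate.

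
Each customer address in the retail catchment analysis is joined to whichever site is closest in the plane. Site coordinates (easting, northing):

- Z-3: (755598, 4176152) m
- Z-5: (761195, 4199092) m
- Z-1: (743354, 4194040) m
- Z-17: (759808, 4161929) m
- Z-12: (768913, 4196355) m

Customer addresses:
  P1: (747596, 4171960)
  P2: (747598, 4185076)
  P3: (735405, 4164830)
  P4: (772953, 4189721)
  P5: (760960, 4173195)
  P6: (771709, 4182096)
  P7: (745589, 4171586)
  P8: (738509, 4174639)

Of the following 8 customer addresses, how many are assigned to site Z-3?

P1 → Z-3
P2 → Z-1
P3 → Z-3
P4 → Z-12
P5 → Z-3
P6 → Z-12
P7 → Z-3
P8 → Z-3
5 of the 8 go to Z-3.

5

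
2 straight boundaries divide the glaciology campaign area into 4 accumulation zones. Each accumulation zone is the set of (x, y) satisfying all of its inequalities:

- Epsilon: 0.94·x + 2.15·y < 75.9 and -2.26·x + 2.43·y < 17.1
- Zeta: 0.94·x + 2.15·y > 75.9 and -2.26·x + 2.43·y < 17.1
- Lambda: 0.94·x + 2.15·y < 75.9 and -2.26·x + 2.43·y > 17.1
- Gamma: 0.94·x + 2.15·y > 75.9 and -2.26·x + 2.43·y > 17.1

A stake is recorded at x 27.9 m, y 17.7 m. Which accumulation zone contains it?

Epsilon

0.94·27.9 + 2.15·17.7 = 64.281, which is < 75.9
-2.26·27.9 + 2.43·17.7 = -20.043, which is < 17.1
This sign pattern matches Epsilon.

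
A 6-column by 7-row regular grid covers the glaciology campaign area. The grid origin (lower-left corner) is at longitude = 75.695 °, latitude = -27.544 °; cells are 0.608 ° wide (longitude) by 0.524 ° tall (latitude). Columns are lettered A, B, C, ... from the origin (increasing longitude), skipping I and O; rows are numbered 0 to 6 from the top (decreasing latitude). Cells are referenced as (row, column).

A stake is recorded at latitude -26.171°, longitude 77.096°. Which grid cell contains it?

(4, C)

Column index: ⌊(77.096 − 75.695) / 0.608⌋ = ⌊2.304⌋ = 2 → column C
Row offset from origin: ⌊(-26.171 − -27.544) / 0.524⌋ = ⌊2.620⌋ = 2 → row 4 (counted from top)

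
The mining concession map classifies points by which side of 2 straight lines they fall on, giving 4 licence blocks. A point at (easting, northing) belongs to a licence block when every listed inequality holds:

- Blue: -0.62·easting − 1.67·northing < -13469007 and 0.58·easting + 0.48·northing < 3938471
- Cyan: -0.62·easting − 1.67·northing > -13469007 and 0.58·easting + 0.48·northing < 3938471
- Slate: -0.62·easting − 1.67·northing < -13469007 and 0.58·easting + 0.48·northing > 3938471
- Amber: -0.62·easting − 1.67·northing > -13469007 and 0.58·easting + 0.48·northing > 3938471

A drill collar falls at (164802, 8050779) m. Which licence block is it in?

-0.62·164802 − 1.67·8050779 = -13546978.170, which is < -13469007
0.58·164802 + 0.48·8050779 = 3959959.080, which is > 3938471
This sign pattern matches Slate.

Slate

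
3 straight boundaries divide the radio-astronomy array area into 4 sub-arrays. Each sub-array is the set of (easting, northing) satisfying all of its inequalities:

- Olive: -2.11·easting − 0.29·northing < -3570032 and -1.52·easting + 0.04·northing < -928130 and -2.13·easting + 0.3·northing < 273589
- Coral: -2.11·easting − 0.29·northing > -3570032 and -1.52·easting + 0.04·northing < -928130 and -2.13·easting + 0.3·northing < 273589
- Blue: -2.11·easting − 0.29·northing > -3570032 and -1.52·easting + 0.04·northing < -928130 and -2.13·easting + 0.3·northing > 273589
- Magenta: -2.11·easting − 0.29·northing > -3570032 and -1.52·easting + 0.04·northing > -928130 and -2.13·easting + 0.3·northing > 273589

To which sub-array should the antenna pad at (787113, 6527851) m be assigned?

Blue

-2.11·787113 − 0.29·6527851 = -3553885.220, which is > -3570032
-1.52·787113 + 0.04·6527851 = -935297.720, which is < -928130
-2.13·787113 + 0.3·6527851 = 281804.610, which is > 273589
This sign pattern matches Blue.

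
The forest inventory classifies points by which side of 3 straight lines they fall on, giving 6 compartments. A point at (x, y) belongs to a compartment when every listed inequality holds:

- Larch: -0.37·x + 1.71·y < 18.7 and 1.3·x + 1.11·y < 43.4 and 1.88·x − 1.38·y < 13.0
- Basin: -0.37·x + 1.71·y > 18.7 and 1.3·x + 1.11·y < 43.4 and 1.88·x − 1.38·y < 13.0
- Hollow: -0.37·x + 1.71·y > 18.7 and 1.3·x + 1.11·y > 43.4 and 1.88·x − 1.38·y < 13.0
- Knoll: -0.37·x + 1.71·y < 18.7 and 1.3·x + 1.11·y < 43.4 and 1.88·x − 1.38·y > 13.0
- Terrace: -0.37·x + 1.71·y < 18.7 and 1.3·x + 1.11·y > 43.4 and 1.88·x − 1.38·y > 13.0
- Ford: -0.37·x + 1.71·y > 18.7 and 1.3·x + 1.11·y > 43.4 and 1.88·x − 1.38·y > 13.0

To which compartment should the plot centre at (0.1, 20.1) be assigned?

-0.37·0.1 + 1.71·20.1 = 34.334, which is > 18.7
1.3·0.1 + 1.11·20.1 = 22.441, which is < 43.4
1.88·0.1 − 1.38·20.1 = -27.550, which is < 13.0
This sign pattern matches Basin.

Basin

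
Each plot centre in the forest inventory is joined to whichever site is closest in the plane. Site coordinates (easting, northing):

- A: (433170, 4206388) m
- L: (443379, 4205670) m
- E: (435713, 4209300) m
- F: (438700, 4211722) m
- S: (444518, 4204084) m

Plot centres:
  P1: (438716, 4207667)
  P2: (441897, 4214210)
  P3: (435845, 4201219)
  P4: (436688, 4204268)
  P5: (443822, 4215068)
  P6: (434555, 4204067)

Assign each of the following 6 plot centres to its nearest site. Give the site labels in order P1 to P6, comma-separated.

E, F, A, A, F, A

P1 → E (d²=11684698.00)
P2 → F (d²=16410953.00)
P3 → A (d²=33874186.00)
P4 → A (d²=16870724.00)
P5 → F (d²=37430600.00)
P6 → A (d²=7305266.00)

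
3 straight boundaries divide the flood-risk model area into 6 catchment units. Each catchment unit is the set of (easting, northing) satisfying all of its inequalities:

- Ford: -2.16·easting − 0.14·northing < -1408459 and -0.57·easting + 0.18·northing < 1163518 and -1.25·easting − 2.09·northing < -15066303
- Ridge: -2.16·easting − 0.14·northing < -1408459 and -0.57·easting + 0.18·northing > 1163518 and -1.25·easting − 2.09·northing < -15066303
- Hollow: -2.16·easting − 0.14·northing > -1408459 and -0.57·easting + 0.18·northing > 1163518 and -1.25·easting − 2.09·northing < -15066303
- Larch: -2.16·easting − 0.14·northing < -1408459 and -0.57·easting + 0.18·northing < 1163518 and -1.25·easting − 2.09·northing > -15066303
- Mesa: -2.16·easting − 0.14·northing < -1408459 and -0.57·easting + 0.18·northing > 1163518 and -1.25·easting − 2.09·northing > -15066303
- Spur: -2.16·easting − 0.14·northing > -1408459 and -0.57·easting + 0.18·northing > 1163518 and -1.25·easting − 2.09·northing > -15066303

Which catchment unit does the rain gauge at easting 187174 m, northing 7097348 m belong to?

-2.16·187174 − 0.14·7097348 = -1397924.560, which is > -1408459
-0.57·187174 + 0.18·7097348 = 1170833.460, which is > 1163518
-1.25·187174 − 2.09·7097348 = -15067424.820, which is < -15066303
This sign pattern matches Hollow.

Hollow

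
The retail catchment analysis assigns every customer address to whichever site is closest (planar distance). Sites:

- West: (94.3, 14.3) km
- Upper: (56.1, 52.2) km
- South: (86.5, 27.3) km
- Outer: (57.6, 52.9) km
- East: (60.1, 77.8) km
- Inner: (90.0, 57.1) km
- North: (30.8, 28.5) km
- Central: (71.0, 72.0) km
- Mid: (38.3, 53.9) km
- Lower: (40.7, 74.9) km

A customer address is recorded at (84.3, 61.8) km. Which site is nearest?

Inner

Squared distances to each site:
West: 2356.250; Upper: 887.400; South: 1195.090; Outer: 792.100; East: 841.640; Inner: 54.580; North: 3971.140; Central: 280.930; Mid: 2178.410; Lower: 2072.570.
Minimum at Inner.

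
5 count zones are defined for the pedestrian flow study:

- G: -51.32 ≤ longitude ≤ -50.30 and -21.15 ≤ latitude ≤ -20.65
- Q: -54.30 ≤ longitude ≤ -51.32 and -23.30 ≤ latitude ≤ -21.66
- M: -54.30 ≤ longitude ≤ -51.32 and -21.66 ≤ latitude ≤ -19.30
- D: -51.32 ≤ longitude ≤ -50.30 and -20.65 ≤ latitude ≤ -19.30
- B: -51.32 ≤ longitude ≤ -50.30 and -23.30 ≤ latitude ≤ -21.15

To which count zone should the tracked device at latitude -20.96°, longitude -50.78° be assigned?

G

The point has longitude = -50.78 and latitude = -20.96.
Only G satisfies -51.32 ≤ longitude ≤ -50.30 and -21.15 ≤ latitude ≤ -20.65.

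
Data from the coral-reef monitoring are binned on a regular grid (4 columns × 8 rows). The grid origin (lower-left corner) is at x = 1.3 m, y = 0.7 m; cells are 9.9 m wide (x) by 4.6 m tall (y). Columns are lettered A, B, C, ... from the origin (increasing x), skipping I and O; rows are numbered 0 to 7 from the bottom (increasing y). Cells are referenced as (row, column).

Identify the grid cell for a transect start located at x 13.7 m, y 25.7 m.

(5, B)

Column index: ⌊(13.7 − 1.3) / 9.9⌋ = ⌊1.253⌋ = 1 → column B
Row offset from origin: ⌊(25.7 − 0.7) / 4.6⌋ = ⌊5.435⌋ = 5 → row 5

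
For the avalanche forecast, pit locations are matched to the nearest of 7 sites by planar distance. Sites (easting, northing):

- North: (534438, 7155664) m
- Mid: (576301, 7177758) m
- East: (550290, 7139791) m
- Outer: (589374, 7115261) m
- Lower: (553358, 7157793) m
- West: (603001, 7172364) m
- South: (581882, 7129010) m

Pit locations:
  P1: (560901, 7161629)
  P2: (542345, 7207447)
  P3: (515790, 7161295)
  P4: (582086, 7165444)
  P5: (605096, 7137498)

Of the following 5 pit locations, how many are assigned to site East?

P1 → Lower
P2 → Mid
P3 → North
P4 → Mid
P5 → South
0 of the 5 go to East.

0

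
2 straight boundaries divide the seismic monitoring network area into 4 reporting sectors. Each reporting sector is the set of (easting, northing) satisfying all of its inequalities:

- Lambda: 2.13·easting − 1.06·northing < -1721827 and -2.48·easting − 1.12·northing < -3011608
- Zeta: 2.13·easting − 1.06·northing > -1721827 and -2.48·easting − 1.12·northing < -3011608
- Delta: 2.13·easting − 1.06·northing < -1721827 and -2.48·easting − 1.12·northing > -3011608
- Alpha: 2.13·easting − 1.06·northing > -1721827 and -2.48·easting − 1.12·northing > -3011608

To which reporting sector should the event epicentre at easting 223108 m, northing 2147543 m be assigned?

Delta

2.13·223108 − 1.06·2147543 = -1801175.540, which is < -1721827
-2.48·223108 − 1.12·2147543 = -2958556.000, which is > -3011608
This sign pattern matches Delta.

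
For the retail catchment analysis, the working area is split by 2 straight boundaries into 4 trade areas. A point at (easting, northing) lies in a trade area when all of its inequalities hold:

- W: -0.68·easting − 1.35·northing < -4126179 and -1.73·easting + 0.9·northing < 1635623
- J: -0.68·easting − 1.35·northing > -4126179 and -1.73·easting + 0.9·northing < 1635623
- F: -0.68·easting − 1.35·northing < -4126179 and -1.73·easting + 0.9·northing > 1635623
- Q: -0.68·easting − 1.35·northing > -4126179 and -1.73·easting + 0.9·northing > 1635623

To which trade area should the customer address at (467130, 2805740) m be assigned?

Q

-0.68·467130 − 1.35·2805740 = -4105397.400, which is > -4126179
-1.73·467130 + 0.9·2805740 = 1717031.100, which is > 1635623
This sign pattern matches Q.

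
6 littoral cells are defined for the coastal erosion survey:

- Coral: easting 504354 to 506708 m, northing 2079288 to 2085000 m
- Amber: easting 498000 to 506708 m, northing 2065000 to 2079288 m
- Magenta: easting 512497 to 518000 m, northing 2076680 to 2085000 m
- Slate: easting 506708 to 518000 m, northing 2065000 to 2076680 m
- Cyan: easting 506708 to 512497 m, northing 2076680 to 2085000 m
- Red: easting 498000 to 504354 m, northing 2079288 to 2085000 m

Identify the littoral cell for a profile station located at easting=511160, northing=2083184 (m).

Cyan

The point has easting = 511160 and northing = 2083184.
Only Cyan satisfies 506708 ≤ easting ≤ 512497 and 2076680 ≤ northing ≤ 2085000.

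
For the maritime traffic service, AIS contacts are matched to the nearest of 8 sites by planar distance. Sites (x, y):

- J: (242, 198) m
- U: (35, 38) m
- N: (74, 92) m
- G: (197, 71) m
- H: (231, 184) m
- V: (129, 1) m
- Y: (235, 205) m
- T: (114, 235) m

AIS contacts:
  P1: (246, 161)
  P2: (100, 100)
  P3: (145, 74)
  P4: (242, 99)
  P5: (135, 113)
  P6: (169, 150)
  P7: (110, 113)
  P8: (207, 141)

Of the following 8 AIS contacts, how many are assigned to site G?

P1 → H
P2 → N
P3 → G
P4 → G
P5 → N
P6 → H
P7 → N
P8 → H
2 of the 8 go to G.

2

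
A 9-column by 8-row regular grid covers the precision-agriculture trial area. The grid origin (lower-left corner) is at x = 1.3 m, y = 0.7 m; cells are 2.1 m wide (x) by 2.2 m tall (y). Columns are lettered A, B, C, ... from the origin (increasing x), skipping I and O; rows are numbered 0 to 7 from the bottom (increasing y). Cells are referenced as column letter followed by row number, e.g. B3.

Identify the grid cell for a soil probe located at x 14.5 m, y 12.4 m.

G5

Column index: ⌊(14.5 − 1.3) / 2.1⌋ = ⌊6.286⌋ = 6 → column G
Row offset from origin: ⌊(12.4 − 0.7) / 2.2⌋ = ⌊5.318⌋ = 5 → row 5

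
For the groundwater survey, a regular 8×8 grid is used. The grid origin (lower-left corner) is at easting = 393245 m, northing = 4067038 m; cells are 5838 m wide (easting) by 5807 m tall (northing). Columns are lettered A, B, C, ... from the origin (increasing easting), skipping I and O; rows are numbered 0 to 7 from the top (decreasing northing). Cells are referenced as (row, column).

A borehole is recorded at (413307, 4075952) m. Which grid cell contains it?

(6, D)

Column index: ⌊(413307 − 393245) / 5838⌋ = ⌊3.436⌋ = 3 → column D
Row offset from origin: ⌊(4075952 − 4067038) / 5807⌋ = ⌊1.535⌋ = 1 → row 6 (counted from top)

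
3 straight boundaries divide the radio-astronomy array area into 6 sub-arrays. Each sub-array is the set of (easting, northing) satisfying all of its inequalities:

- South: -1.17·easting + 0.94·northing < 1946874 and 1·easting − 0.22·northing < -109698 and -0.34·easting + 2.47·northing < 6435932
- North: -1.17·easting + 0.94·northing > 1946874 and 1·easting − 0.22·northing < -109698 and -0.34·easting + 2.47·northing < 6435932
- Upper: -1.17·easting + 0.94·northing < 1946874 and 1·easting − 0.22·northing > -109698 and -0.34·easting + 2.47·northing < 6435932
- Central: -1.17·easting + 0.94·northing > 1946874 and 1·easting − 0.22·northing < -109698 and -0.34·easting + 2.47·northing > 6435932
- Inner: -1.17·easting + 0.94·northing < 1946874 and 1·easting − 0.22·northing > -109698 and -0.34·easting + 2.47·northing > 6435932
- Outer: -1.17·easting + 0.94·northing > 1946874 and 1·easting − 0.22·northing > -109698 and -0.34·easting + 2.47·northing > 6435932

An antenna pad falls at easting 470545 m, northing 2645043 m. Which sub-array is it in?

-1.17·470545 + 0.94·2645043 = 1935802.770, which is < 1946874
1·470545 − 0.22·2645043 = -111364.460, which is < -109698
-0.34·470545 + 2.47·2645043 = 6373270.910, which is < 6435932
This sign pattern matches South.

South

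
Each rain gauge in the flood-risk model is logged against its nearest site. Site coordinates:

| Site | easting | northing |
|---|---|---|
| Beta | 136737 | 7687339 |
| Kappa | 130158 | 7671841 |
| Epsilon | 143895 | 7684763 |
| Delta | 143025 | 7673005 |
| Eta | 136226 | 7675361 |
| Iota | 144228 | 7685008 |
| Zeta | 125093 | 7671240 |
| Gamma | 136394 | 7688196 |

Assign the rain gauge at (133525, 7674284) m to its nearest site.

Eta

Squared distances to each site:
Beta: 180749969.000; Kappa: 17304938.000; Epsilon: 217346341.000; Delta: 91885841.000; Eta: 8455330.000; Iota: 229558385.000; Zeta: 80364560.000; Gamma: 201774905.000.
Minimum at Eta.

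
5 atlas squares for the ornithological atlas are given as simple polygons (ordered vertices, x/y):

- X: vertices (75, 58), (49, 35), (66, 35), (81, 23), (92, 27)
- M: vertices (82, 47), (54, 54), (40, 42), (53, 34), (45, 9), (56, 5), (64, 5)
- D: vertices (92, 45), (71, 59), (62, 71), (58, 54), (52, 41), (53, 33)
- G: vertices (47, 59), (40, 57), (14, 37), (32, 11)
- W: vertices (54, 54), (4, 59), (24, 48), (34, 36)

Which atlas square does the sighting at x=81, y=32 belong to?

X

Cast a ray rightward from (81, 32). For each polygon, the edges (by vertex number in listed order) whose endpoints lie on opposite sides of y = 32, where each meets that height, and whether that is right or left of the point:
X: 3–4 at x≈69.8 (left), 5–1 at x≈89.3 (right) → 1 crossing.
M: 4–5 at x≈52.4 (left), 7–1 at x≈75.6 (left) → 0 crossings.
D: no edge straddles that height → 0 crossings.
G: 3–4 at x≈17.5 (left), 4–1 at x≈38.6 (left) → 0 crossings.
W: no edge straddles that height → 0 crossings.
Only X has an odd count, so the point is inside X.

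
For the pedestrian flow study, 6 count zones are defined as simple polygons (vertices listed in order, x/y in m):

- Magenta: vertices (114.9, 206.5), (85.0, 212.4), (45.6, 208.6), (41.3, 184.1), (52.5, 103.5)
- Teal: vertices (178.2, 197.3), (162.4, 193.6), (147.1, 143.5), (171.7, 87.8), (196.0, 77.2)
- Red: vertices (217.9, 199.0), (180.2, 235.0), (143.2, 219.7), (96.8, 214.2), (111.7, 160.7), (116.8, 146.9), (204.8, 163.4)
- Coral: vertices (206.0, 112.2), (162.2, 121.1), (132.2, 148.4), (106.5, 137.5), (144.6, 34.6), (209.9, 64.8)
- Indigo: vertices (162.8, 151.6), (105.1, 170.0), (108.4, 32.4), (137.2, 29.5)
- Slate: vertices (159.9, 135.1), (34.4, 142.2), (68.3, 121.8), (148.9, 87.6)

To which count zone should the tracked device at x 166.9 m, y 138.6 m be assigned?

Teal

Cast a ray rightward from (166.9, 138.6). For each polygon, the edges (by vertex number in listed order) whose endpoints lie on opposite sides of y = 138.6, where each meets that height, and whether that is right or left of the point:
Magenta: 4–5 at x≈47.62 (left), 5–1 at x≈73.76 (left) → 0 crossings.
Teal: 3–4 at x≈149.26 (left), 5–1 at x≈186.90 (right) → 1 crossing.
Red: no edge straddles that height → 0 crossings.
Coral: 2–3 at x≈142.97 (left), 3–4 at x≈109.09 (left) → 0 crossings.
Indigo: 2–3 at x≈105.85 (left), 4–1 at x≈160.07 (left) → 0 crossings.
Slate: 1–2 at x≈98.03 (left), 2–3 at x≈40.38 (left) → 0 crossings.
Only Teal has an odd count, so the point is inside Teal.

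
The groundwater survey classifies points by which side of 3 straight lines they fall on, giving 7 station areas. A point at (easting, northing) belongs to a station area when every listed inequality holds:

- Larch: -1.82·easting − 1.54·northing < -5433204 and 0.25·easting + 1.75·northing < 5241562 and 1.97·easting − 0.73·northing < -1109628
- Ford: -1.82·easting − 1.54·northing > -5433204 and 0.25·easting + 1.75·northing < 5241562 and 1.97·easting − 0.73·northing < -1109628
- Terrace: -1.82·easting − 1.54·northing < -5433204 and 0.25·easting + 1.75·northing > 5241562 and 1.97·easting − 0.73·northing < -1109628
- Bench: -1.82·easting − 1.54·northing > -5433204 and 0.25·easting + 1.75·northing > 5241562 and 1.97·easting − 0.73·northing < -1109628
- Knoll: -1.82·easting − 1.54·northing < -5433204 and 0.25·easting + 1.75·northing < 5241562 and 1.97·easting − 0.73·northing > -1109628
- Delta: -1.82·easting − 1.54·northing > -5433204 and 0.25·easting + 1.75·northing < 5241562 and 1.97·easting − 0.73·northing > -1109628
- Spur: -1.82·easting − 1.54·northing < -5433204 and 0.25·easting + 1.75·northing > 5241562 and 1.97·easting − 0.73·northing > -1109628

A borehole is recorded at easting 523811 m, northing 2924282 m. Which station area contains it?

Spur

-1.82·523811 − 1.54·2924282 = -5456730.300, which is < -5433204
0.25·523811 + 1.75·2924282 = 5248446.250, which is > 5241562
1.97·523811 − 0.73·2924282 = -1102818.190, which is > -1109628
This sign pattern matches Spur.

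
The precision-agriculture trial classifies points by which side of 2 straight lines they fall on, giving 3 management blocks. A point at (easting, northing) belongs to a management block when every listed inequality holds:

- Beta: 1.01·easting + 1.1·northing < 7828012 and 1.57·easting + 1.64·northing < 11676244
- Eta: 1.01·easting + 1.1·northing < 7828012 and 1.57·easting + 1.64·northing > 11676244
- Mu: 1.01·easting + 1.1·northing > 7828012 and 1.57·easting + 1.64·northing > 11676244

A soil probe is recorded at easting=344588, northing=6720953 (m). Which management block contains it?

Beta

1.01·344588 + 1.1·6720953 = 7741082.180, which is < 7828012
1.57·344588 + 1.64·6720953 = 11563366.080, which is < 11676244
This sign pattern matches Beta.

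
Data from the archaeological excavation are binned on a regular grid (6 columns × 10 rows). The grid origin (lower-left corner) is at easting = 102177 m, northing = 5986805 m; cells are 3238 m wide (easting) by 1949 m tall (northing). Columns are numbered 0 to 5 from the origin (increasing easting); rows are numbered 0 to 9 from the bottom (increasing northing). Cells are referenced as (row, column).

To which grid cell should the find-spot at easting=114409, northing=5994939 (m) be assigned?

(4, 3)

Column index: ⌊(114409 − 102177) / 3238⌋ = ⌊3.778⌋ = 3
Row offset from origin: ⌊(5994939 − 5986805) / 1949⌋ = ⌊4.173⌋ = 4 → row 4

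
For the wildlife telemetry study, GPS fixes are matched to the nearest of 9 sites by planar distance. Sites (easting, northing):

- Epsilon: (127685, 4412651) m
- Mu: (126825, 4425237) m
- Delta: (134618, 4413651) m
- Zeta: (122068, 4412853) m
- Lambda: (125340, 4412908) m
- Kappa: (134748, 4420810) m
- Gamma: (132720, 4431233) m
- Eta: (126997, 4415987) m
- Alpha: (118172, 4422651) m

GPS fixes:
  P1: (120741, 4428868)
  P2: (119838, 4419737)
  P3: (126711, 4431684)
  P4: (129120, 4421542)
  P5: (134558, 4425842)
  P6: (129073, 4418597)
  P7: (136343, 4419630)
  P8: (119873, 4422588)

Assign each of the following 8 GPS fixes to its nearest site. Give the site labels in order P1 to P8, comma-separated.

Alpha, Alpha, Gamma, Mu, Kappa, Eta, Kappa, Alpha

P1 → Alpha (d²=45250850.00)
P2 → Alpha (d²=11266952.00)
P3 → Gamma (d²=36311482.00)
P4 → Mu (d²=18920050.00)
P5 → Kappa (d²=25357124.00)
P6 → Eta (d²=11121876.00)
P7 → Kappa (d²=3936425.00)
P8 → Alpha (d²=2897370.00)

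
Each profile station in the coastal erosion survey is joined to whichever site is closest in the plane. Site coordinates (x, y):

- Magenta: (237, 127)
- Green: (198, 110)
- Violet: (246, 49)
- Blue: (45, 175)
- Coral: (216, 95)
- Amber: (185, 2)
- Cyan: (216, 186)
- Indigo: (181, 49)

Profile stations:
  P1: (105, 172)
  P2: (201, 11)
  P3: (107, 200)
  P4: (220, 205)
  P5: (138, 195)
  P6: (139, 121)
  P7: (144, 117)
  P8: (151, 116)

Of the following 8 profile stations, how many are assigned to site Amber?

1

P1 → Blue
P2 → Amber
P3 → Blue
P4 → Cyan
P5 → Cyan
P6 → Green
P7 → Green
P8 → Green
1 of the 8 goes to Amber.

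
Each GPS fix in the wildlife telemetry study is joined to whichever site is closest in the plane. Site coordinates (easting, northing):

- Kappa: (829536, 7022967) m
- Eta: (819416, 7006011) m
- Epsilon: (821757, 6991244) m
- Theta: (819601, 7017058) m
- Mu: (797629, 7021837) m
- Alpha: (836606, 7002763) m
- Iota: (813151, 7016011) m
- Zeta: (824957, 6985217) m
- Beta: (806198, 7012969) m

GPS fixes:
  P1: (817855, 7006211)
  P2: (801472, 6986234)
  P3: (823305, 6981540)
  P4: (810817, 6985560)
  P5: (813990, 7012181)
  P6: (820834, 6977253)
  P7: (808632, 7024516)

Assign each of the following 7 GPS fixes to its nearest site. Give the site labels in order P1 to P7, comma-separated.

Eta, Epsilon, Zeta, Epsilon, Iota, Zeta, Iota

P1 → Eta (d²=2476721.00)
P2 → Epsilon (d²=436581325.00)
P3 → Zeta (d²=16249433.00)
P4 → Epsilon (d²=151991456.00)
P5 → Iota (d²=15372821.00)
P6 → Zeta (d²=80424425.00)
P7 → Iota (d²=92756386.00)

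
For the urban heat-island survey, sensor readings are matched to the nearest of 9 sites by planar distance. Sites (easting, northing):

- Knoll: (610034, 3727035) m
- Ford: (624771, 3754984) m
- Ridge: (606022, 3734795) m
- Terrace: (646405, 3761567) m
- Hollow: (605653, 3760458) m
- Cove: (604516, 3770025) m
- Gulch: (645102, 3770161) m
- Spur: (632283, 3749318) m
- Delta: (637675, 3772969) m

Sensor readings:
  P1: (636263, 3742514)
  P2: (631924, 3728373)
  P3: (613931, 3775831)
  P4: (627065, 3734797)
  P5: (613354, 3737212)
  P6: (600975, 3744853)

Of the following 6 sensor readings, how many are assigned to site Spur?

3

P1 → Spur
P2 → Spur
P3 → Cove
P4 → Spur
P5 → Ridge
P6 → Ridge
3 of the 6 go to Spur.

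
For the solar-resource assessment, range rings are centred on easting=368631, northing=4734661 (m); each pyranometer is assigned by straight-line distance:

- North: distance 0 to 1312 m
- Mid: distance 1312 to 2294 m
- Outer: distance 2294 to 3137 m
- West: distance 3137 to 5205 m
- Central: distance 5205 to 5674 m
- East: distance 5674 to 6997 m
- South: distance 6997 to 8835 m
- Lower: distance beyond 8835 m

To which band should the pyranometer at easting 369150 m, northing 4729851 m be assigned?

West

Distance = √((369150−368631)² + (4729851−4734661)²) = √(269361.000 + 23136100.000) = 4837.919 m.
3137 ≤ 4837.919 < 5205 → West.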